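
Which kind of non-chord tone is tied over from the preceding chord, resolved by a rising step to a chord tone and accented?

Approach: by preparation — the pitch is first a chord tone, then held (tied or repeated) while the harmony changes under it. Departure: up by step. Metric position: strong.
A prepared dissonance that resolves upward by step — a retardation. (The same figure resolving downward would be a suspension.)

Retardation.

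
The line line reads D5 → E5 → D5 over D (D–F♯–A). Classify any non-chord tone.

E5 is a neighbor tone.

The harmony at that moment is D major triad (D, F♯, A); E5 is not a chord tone.
It is approached by step up from D5 and left by step down to D5.
Step away and step back to the same note — a neighbor tone (upper neighbor).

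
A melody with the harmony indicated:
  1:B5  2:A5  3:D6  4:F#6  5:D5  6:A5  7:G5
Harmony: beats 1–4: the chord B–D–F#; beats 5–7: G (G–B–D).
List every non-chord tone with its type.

The harmony at that moment is B minor triad (B, D, F#); A5 is not a chord tone.
It is approached by step down from B5 and left by leap up to D6.
Step in, leap out — an escape tone.
The harmony at that moment is G major triad (G, B, D); A5 is not a chord tone.
It is approached by leap up from D5 and left by step down to G5.
Leap in, step out — an appoggiatura.

A5 (beat 2) — escape tone; A5 (beat 6) — appoggiatura.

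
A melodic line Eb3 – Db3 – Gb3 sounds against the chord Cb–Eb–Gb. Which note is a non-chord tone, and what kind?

Db3 is an escape tone.

The harmony at that moment is Cb major triad (Cb, Eb, Gb); Db3 is not a chord tone.
It is approached by step down from Eb3 and left by leap up to Gb3.
Step in, leap out — an escape tone.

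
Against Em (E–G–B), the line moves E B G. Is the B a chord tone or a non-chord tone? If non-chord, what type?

E minor triad contains E, G, B; B is the fifth, so it is a chord tone.

Chord tone (the fifth of E minor triad).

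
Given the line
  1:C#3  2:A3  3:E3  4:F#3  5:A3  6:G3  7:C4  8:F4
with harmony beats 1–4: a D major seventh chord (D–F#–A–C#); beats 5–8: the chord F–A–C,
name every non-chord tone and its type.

E3 (beat 3) — appoggiatura; G3 (beat 6) — escape tone.

The harmony at that moment is D major seventh chord (D, F#, A, C#); E3 is not a chord tone.
It is approached by leap down from A3 and left by step up to F#3.
Leap in, step out — an appoggiatura.
The harmony at that moment is F major triad (F, A, C); G3 is not a chord tone.
It is approached by step down from A3 and left by leap up to C4.
Step in, leap out — an escape tone.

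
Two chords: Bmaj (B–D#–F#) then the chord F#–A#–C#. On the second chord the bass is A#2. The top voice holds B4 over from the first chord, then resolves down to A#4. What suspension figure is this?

At the second chord the bass is A#2. The suspended B4 lies a ninth above the bass; after resolving down by step to A#4, the interval above the bass becomes an octave.
Suspension figures are named by those two intervals: 9–8.

9–8 suspension.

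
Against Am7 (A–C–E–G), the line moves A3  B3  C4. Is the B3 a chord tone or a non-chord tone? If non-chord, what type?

Non-chord tone — a passing tone.

The harmony at that moment is A minor seventh chord (A, C, E, G); B3 is not a chord tone.
It is approached by step up from A3 and left by step up to C4.
Step in, step out in the same direction — a passing tone.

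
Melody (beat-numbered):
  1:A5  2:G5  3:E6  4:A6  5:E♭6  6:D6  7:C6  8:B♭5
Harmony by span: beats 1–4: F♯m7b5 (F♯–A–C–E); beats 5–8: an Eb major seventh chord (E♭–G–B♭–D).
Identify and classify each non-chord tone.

The harmony at that moment is F♯ half-diminished seventh chord (F♯, A, C, E); G5 is not a chord tone.
It is approached by step down from A5 and left by leap up to E6.
Step in, leap out — an escape tone.
The harmony at that moment is E♭ major seventh chord (E♭, G, B♭, D); C6 is not a chord tone.
It is approached by step down from D6 and left by step down to B♭5.
Step in, step out in the same direction — a passing tone.

G5 (beat 2) — escape tone; C6 (beat 7) — passing tone.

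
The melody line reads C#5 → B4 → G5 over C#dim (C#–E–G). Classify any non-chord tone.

The harmony at that moment is C# diminished triad (C#, E, G); B4 is not a chord tone.
It is approached by step down from C#5 and left by leap up to G5.
Step in, leap out — an escape tone.

B4 is an escape tone.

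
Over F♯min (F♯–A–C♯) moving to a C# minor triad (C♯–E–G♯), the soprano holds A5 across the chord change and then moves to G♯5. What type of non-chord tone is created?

A5 is a suspension.

The harmony at that moment is C♯ minor triad (C♯, E, G♯); A5 is not a chord tone.
It is held over (the same pitch as the preceding A5) and left by step down to G♯5.
Held over from the previous chord and resolving down by step — a suspension.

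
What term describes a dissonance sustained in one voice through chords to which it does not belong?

Approach: none. Departure: none — a single pitch is sustained while the chords change around it, passing through harmonies that do not contain it.
No melodic motion at all; the dissonance is created entirely by the moving harmonies against the stationary note — a pedal tone (pedal point).

Pedal tone.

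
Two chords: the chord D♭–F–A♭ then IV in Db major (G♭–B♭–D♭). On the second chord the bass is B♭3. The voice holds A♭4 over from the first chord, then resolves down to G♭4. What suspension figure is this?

At the second chord the bass is B♭3. The suspended A♭4 lies a seventh above the bass; after resolving down by step to G♭4, the interval above the bass becomes a sixth.
Suspension figures are named by those two intervals: 7–6.

7–6 suspension.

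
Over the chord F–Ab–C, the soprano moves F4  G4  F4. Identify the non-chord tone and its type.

The harmony at that moment is F minor triad (F, Ab, C); G4 is not a chord tone.
It is approached by step up from F4 and left by step down to F4.
Step away and step back to the same note — a neighbor tone (upper neighbor).

G4 is a neighbor tone.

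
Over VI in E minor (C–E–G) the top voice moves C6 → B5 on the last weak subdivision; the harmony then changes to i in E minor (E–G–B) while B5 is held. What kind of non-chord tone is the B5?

The harmony at that moment is C major triad (C, E, G); B5 is not a chord tone.
It is approached by step down from C6 and then sustained as the same pitch into the next harmony.
Arriving early and becoming a chord tone when the harmony changes — an anticipation.

B5 is an anticipation.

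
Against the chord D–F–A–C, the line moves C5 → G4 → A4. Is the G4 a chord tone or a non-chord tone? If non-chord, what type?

Non-chord tone — an appoggiatura.

The harmony at that moment is D minor seventh chord (D, F, A, C); G4 is not a chord tone.
It is approached by leap down from C5 and left by step up to A4.
Leap in, step out — an appoggiatura.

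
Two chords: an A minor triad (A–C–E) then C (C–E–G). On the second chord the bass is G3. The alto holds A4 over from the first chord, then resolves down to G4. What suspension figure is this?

9–8 suspension.

At the second chord the bass is G3. The suspended A4 lies a ninth above the bass; after resolving down by step to G4, the interval above the bass becomes an octave.
Suspension figures are named by those two intervals: 9–8.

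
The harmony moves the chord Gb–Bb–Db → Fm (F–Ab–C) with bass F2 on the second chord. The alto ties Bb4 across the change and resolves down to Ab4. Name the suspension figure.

4–3 suspension.

At the second chord the bass is F2. The suspended Bb4 lies a fourth above the bass; after resolving down by step to Ab4, the interval above the bass becomes a third.
Suspension figures are named by those two intervals: 4–3.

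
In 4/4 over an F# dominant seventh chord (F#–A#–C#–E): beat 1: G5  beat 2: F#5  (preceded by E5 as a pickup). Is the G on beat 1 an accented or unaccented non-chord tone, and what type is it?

Accented appoggiatura.

The harmony at that moment is F# dominant seventh chord (F#, A#, C#, E); G5 is not a chord tone.
It is approached by leap up from E5 and left by step down to F#5.
Leap in, step out — an appoggiatura.
It falls on the downbeat, so it is accented.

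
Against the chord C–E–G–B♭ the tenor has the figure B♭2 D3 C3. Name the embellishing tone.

The harmony at that moment is C dominant seventh chord (C, E, G, B♭); D3 is not a chord tone.
It is approached by leap up from B♭2 and left by step down to C3.
Leap in, step out — an appoggiatura.

D3 is an appoggiatura.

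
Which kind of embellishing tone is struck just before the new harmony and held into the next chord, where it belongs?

Approach: ahead of the chord change (typically by step), so it is dissonant against the current harmony. Departure: none — the same pitch is restated or held and is a chord tone of the new harmony.
Dissonant first, consonant once the harmony catches up: the note simply arrives early — an anticipation. (The reverse timing, consonant first and dissonant after the change, would be a suspension or retardation.)

Anticipation.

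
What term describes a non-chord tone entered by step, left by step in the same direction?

Passing tone.

Approach: by step. Departure: by step, continuing in the same direction.
Stepwise on both sides with no change of direction means the note fills in the space between two different chord tones — a passing tone. (Had it turned back to its starting note it would be a neighbor tone instead.)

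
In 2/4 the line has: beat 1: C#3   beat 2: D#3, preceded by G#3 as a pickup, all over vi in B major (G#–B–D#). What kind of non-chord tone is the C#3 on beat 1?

Appoggiatura.

The harmony at that moment is G# minor triad (G#, B, D#); C#3 is not a chord tone.
It is approached by leap down from G#3 and left by step up to D#3.
Leap in, step out, metrically accented — an appoggiatura.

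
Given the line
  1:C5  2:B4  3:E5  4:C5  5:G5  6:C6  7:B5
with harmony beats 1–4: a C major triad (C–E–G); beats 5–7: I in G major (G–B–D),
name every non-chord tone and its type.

The harmony at that moment is C major triad (C, E, G); B4 is not a chord tone.
It is approached by step down from C5 and left by leap up to E5.
Step in, leap out — an escape tone.
The harmony at that moment is G major triad (G, B, D); C6 is not a chord tone.
It is approached by leap up from G5 and left by step down to B5.
Leap in, step out — an appoggiatura.

B4 (beat 2) — escape tone; C6 (beat 6) — appoggiatura.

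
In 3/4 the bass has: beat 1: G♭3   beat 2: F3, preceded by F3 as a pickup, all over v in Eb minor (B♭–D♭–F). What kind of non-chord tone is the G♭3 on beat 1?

The harmony at that moment is B♭ minor triad (B♭, D♭, F); G♭3 is not a chord tone.
It is approached by step up from F3 and left by step down to F3.
Step away and step back to the same note — a neighbor tone (upper neighbor).

Upper neighbor tone.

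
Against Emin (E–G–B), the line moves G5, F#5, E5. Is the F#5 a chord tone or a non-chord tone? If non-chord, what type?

The harmony at that moment is E minor triad (E, G, B); F#5 is not a chord tone.
It is approached by step down from G5 and left by step down to E5.
Step in, step out in the same direction — a passing tone.

Non-chord tone — a passing tone.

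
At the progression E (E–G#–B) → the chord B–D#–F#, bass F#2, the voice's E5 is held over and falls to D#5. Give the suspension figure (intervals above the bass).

At the second chord the bass is F#2. The suspended E5 lies a seventh above the bass; after resolving down by step to D#5, the interval above the bass becomes a sixth.
Suspension figures are named by those two intervals: 7–6.

7–6 suspension.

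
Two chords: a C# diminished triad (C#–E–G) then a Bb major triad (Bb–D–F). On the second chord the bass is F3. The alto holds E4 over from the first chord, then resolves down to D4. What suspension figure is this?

At the second chord the bass is F3. The suspended E4 lies a seventh above the bass; after resolving down by step to D4, the interval above the bass becomes a sixth.
Suspension figures are named by those two intervals: 7–6.

7–6 suspension.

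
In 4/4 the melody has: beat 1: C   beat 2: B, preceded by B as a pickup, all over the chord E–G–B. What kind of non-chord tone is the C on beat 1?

The harmony at that moment is E minor triad (E, G, B); C is not a chord tone.
It is approached by step up from B and left by step down to B.
Step away and step back to the same note — a neighbor tone (upper neighbor).

Upper neighbor tone.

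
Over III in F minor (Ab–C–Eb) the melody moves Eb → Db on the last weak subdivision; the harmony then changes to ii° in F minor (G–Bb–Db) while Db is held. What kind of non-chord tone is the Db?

Db is an anticipation.

The harmony at that moment is Ab major triad (Ab, C, Eb); Db is not a chord tone.
It is approached by step down from Eb and then sustained as the same pitch into the next harmony.
Arriving early and becoming a chord tone when the harmony changes — an anticipation.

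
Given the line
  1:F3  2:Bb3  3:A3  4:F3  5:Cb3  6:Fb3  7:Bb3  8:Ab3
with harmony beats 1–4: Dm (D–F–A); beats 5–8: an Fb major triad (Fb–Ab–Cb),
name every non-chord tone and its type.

The harmony at that moment is D minor triad (D, F, A); Bb3 is not a chord tone.
It is approached by leap up from F3 and left by step down to A3.
Leap in, step out — an appoggiatura.
The harmony at that moment is Fb major triad (Fb, Ab, Cb); Bb3 is not a chord tone.
It is approached by leap up from Fb3 and left by step down to Ab3.
Leap in, step out — an appoggiatura.

Bb3 (beat 2) — appoggiatura; Bb3 (beat 7) — appoggiatura.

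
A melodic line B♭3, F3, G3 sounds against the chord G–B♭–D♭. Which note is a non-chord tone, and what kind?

F3 is an appoggiatura.

The harmony at that moment is G diminished triad (G, B♭, D♭); F3 is not a chord tone.
It is approached by leap down from B♭3 and left by step up to G3.
Leap in, step out — an appoggiatura.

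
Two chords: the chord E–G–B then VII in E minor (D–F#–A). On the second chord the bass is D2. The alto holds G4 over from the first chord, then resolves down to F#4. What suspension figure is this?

At the second chord the bass is D2. The suspended G4 lies a fourth above the bass; after resolving down by step to F#4, the interval above the bass becomes a third.
Suspension figures are named by those two intervals: 4–3.

4–3 suspension.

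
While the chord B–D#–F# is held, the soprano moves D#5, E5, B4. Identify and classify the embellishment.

E5 is an escape tone.

The harmony at that moment is B major triad (B, D#, F#); E5 is not a chord tone.
It is approached by step up from D#5 and left by leap down to B4.
Step in, leap out — an escape tone.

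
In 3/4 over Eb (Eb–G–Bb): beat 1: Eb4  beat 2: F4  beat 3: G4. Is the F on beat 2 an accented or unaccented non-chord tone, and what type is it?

Unaccented passing tone.

The harmony at that moment is Eb major triad (Eb, G, Bb); F4 is not a chord tone.
It is approached by step up from Eb4 and left by step up to G4.
Step in, step out in the same direction — a passing tone.
It falls on a weak beat, so it is unaccented.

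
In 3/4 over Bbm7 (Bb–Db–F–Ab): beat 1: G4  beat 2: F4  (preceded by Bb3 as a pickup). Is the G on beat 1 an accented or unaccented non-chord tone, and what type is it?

Accented appoggiatura.

The harmony at that moment is Bb minor seventh chord (Bb, Db, F, Ab); G4 is not a chord tone.
It is approached by leap up from Bb3 and left by step down to F4.
Leap in, step out — an appoggiatura.
It falls on the downbeat, so it is accented.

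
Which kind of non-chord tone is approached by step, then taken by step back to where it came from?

Neighbor tone.

Approach: by step. Departure: by step in the opposite direction, back to the starting pitch.
Stepwise on both sides but reversing to return to the same chord tone — a neighbor tone. (Had it continued onward in the same direction it would be a passing tone instead.)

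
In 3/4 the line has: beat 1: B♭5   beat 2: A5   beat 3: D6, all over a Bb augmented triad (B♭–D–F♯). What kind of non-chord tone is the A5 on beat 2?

Escape tone.

The harmony at that moment is B♭ augmented triad (B♭, D, F♯); A5 is not a chord tone.
It is approached by step down from B♭5 and left by leap up to D6.
Step in, leap out, on a weak beat — an escape tone.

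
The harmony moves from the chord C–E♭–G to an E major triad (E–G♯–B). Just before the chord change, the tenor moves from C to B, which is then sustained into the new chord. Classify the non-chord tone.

The harmony at that moment is C minor triad (C, E♭, G); B is not a chord tone.
It is approached by step down from C and then sustained as the same pitch into the next harmony.
Arriving early and becoming a chord tone when the harmony changes — an anticipation.

B is an anticipation.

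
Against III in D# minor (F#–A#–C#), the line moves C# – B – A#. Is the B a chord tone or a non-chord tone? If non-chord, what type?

Non-chord tone — a passing tone.

The harmony at that moment is F# major triad (F#, A#, C#); B is not a chord tone.
It is approached by step down from C# and left by step down to A#.
Step in, step out in the same direction — a passing tone.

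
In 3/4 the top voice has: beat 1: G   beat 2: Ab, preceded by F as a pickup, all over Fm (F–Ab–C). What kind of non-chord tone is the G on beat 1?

Passing tone.

The harmony at that moment is F minor triad (F, Ab, C); G is not a chord tone.
It is approached by step up from F and left by step up to Ab.
Step in, step out in the same direction — a passing tone.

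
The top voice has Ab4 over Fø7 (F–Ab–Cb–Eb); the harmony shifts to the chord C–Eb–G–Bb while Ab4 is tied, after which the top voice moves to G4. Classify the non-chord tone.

Ab4 is a suspension.

The harmony at that moment is C minor seventh chord (C, Eb, G, Bb); Ab4 is not a chord tone.
It is held over (the same pitch as the preceding Ab4) and left by step down to G4.
Held over from the previous chord and resolving down by step — a suspension.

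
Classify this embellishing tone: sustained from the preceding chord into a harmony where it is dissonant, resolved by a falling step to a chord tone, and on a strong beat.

Suspension.

Approach: by preparation — the pitch is first a chord tone, then held (tied or repeated) while the harmony changes under it. Departure: down by step. Metric position: strong.
A prepared dissonance that resolves downward by step — a suspension. (The same figure resolving upward would be a retardation.)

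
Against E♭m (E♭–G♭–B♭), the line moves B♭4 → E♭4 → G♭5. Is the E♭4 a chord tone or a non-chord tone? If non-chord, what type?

Eb minor triad contains E♭, G♭, B♭; E♭ is the root, so it is a chord tone.

Chord tone (the root of Eb minor triad).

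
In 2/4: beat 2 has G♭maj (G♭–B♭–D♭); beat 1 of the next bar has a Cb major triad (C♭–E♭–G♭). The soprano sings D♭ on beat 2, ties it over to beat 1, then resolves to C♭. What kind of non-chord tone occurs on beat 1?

The harmony at that moment is C♭ major triad (C♭, E♭, G♭); D♭ is not a chord tone.
It is held over (the same pitch as the preceding D♭) and left by step down to C♭.
Held over from the previous chord and resolving down by step — a suspension.

Suspension.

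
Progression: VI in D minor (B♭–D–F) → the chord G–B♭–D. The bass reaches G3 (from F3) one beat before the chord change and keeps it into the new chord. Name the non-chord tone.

The harmony at that moment is B♭ major triad (B♭, D, F); G3 is not a chord tone.
It is approached by step up from F3 and then sustained as the same pitch into the next harmony.
Arriving early and becoming a chord tone when the harmony changes — an anticipation.

G3 is an anticipation.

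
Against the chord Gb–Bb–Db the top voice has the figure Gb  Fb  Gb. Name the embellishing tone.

Fb is a neighbor tone.

The harmony at that moment is Gb major triad (Gb, Bb, Db); Fb is not a chord tone.
It is approached by step down from Gb and left by step up to Gb.
Step away and step back to the same note — a neighbor tone (lower neighbor).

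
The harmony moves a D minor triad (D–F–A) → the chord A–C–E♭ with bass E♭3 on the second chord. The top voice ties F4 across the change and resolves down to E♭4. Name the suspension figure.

9–8 suspension.

At the second chord the bass is E♭3. The suspended F4 lies a ninth above the bass; after resolving down by step to E♭4, the interval above the bass becomes an octave.
Suspension figures are named by those two intervals: 9–8.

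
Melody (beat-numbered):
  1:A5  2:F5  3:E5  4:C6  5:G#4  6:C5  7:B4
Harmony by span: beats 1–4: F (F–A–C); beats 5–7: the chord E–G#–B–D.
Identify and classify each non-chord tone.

The harmony at that moment is F major triad (F, A, C); E5 is not a chord tone.
It is approached by step down from F5 and left by leap up to C6.
Step in, leap out — an escape tone.
The harmony at that moment is E dominant seventh chord (E, G#, B, D); C5 is not a chord tone.
It is approached by leap up from G#4 and left by step down to B4.
Leap in, step out — an appoggiatura.

E5 (beat 3) — escape tone; C5 (beat 6) — appoggiatura.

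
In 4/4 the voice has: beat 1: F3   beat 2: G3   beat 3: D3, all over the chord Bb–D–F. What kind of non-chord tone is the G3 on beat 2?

Escape tone.

The harmony at that moment is Bb major triad (Bb, D, F); G3 is not a chord tone.
It is approached by step up from F3 and left by leap down to D3.
Step in, leap out, on a weak beat — an escape tone.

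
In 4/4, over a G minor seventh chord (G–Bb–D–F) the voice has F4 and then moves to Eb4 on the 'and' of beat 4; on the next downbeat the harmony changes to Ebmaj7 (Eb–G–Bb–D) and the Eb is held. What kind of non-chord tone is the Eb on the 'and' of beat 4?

The harmony at that moment is G minor seventh chord (G, Bb, D, F); Eb4 is not a chord tone.
It is approached by step down from F4 and then sustained as the same pitch into the next harmony.
Arriving early and becoming a chord tone when the harmony changes — an anticipation.

Anticipation.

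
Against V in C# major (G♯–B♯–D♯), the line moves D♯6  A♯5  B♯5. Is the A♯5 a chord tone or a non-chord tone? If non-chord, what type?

Non-chord tone — an appoggiatura.

The harmony at that moment is G♯ major triad (G♯, B♯, D♯); A♯5 is not a chord tone.
It is approached by leap down from D♯6 and left by step up to B♯5.
Leap in, step out — an appoggiatura.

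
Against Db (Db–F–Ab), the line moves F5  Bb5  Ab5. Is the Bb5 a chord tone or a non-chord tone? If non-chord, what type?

Non-chord tone — an appoggiatura.

The harmony at that moment is Db major triad (Db, F, Ab); Bb5 is not a chord tone.
It is approached by leap up from F5 and left by step down to Ab5.
Leap in, step out — an appoggiatura.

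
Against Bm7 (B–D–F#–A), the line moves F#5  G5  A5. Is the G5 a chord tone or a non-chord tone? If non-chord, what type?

Non-chord tone — a passing tone.

The harmony at that moment is B minor seventh chord (B, D, F#, A); G5 is not a chord tone.
It is approached by step up from F#5 and left by step up to A5.
Step in, step out in the same direction — a passing tone.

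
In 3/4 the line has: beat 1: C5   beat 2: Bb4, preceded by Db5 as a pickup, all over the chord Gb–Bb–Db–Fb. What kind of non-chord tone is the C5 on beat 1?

The harmony at that moment is Gb dominant seventh chord (Gb, Bb, Db, Fb); C5 is not a chord tone.
It is approached by step down from Db5 and left by step down to Bb4.
Step in, step out in the same direction — a passing tone.

Passing tone.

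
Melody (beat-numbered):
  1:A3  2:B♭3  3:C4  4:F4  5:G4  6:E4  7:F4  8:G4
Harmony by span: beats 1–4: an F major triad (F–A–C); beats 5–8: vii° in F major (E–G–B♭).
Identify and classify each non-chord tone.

The harmony at that moment is F major triad (F, A, C); B♭3 is not a chord tone.
It is approached by step up from A3 and left by step up to C4.
Step in, step out in the same direction — a passing tone.
The harmony at that moment is E diminished triad (E, G, B♭); F4 is not a chord tone.
It is approached by step up from E4 and left by step up to G4.
Step in, step out in the same direction — a passing tone.

B♭3 (beat 2) — passing tone; F4 (beat 7) — passing tone.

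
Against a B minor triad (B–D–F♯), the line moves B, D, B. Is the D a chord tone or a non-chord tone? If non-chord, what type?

Chord tone (the third of B minor triad).

B minor triad contains B, D, F♯; D is the third, so it is a chord tone.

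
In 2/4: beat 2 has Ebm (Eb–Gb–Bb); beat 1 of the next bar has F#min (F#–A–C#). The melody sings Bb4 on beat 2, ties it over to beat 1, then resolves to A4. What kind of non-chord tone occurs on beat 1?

The harmony at that moment is F# minor triad (F#, A, C#); Bb4 is not a chord tone.
It is held over (the same pitch as the preceding Bb4) and left by step down to A4.
Held over from the previous chord and resolving down by step — a suspension.

Suspension.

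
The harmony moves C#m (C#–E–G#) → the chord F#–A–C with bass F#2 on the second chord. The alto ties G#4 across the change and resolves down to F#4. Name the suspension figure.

At the second chord the bass is F#2. The suspended G#4 lies a ninth above the bass; after resolving down by step to F#4, the interval above the bass becomes an octave.
Suspension figures are named by those two intervals: 9–8.

9–8 suspension.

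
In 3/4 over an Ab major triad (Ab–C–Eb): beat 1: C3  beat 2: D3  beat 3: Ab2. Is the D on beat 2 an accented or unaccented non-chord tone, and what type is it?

The harmony at that moment is Ab major triad (Ab, C, Eb); D3 is not a chord tone.
It is approached by step up from C3 and left by leap down to Ab2.
Step in, leap out — an escape tone.
It falls on a weak beat, so it is unaccented.

Unaccented escape tone.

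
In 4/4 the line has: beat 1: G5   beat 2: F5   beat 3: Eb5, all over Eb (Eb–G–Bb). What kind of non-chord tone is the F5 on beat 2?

Passing tone.

The harmony at that moment is Eb major triad (Eb, G, Bb); F5 is not a chord tone.
It is approached by step down from G5 and left by step down to Eb5.
Step in, step out in the same direction — a passing tone.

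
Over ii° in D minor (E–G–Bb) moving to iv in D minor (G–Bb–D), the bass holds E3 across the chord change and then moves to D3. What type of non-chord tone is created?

The harmony at that moment is G minor triad (G, Bb, D); E3 is not a chord tone.
It is held over (the same pitch as the preceding E3) and left by step down to D3.
Held over from the previous chord and resolving down by step — a suspension.

E3 is a suspension.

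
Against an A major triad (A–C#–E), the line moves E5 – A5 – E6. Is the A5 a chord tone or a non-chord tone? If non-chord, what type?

Chord tone (the root of A major triad).

A major triad contains A, C#, E; A is the root, so it is a chord tone.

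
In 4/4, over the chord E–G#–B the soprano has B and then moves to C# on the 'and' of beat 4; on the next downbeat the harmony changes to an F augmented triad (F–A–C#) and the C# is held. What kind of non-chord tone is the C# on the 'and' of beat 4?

The harmony at that moment is E major triad (E, G#, B); C# is not a chord tone.
It is approached by step up from B and then sustained as the same pitch into the next harmony.
Arriving early and becoming a chord tone when the harmony changes — an anticipation.

Anticipation.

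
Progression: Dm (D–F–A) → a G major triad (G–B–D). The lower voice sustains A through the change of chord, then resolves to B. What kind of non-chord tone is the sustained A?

A is a retardation.

The harmony at that moment is G major triad (G, B, D); A is not a chord tone.
It is held over (the same pitch as the preceding A) and left by step up to B.
Held over from the previous chord and resolving up by step — a retardation.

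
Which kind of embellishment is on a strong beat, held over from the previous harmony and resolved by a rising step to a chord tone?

Approach: by preparation — the pitch is first a chord tone, then held (tied or repeated) while the harmony changes under it. Departure: up by step. Metric position: strong.
A prepared dissonance that resolves upward by step — a retardation. (The same figure resolving downward would be a suspension.)

Retardation.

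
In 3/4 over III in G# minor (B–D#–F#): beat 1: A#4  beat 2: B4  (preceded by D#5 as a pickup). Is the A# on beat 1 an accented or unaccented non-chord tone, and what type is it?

The harmony at that moment is B major triad (B, D#, F#); A#4 is not a chord tone.
It is approached by leap down from D#5 and left by step up to B4.
Leap in, step out — an appoggiatura.
It falls on the downbeat, so it is accented.

Accented appoggiatura.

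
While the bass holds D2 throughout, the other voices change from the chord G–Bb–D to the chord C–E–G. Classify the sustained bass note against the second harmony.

Pedal tone (pedal point).

The harmony at that moment is C major triad (C, E, G); D2 is not a chord tone.
It is held over (the same pitch as the preceding D2) and then sustained as the same pitch into the next harmony.
Sustained through a change of harmony — a pedal tone.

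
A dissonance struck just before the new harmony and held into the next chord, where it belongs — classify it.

Anticipation.

Approach: ahead of the chord change (typically by step), so it is dissonant against the current harmony. Departure: none — the same pitch is restated or held and is a chord tone of the new harmony.
Dissonant first, consonant once the harmony catches up: the note simply arrives early — an anticipation. (The reverse timing, consonant first and dissonant after the change, would be a suspension or retardation.)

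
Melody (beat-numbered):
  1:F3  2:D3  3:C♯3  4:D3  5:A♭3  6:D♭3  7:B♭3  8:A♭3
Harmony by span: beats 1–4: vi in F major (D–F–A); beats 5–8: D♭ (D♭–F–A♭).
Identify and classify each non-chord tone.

The harmony at that moment is D minor triad (D, F, A); C♯3 is not a chord tone.
It is approached by step down from D3 and left by step up to D3.
Step away and step back to the same note — a neighbor tone (lower neighbor).
The harmony at that moment is D♭ major triad (D♭, F, A♭); B♭3 is not a chord tone.
It is approached by leap up from D♭3 and left by step down to A♭3.
Leap in, step out — an appoggiatura.

C♯3 (beat 3) — neighbor tone; B♭3 (beat 7) — appoggiatura.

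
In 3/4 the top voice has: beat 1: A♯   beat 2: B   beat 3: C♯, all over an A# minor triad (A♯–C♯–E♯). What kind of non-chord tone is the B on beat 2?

Passing tone.

The harmony at that moment is A♯ minor triad (A♯, C♯, E♯); B is not a chord tone.
It is approached by step up from A♯ and left by step up to C♯.
Step in, step out in the same direction — a passing tone.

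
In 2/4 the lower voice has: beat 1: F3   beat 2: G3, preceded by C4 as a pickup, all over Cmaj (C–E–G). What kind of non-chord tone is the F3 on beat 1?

The harmony at that moment is C major triad (C, E, G); F3 is not a chord tone.
It is approached by leap down from C4 and left by step up to G3.
Leap in, step out, metrically accented — an appoggiatura.

Appoggiatura.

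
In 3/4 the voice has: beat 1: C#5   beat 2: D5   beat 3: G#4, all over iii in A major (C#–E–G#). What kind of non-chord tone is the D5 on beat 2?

Escape tone.

The harmony at that moment is C# minor triad (C#, E, G#); D5 is not a chord tone.
It is approached by step up from C#5 and left by leap down to G#4.
Step in, leap out, on a weak beat — an escape tone.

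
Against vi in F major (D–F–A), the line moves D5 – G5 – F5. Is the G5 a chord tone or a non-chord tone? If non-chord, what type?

Non-chord tone — an appoggiatura.

The harmony at that moment is D minor triad (D, F, A); G5 is not a chord tone.
It is approached by leap up from D5 and left by step down to F5.
Leap in, step out — an appoggiatura.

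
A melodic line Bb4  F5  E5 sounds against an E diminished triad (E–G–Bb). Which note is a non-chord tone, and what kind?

F5 is an appoggiatura.

The harmony at that moment is E diminished triad (E, G, Bb); F5 is not a chord tone.
It is approached by leap up from Bb4 and left by step down to E5.
Leap in, step out — an appoggiatura.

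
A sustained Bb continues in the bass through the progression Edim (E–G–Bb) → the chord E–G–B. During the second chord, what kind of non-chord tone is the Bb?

The harmony at that moment is E minor triad (E, G, B); Bb is not a chord tone.
It is held over (the same pitch as the preceding Bb) and then sustained as the same pitch into the next harmony.
Sustained through a change of harmony — a pedal tone.

Pedal tone (pedal point).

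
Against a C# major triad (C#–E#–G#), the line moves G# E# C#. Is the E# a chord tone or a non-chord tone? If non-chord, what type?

C# major triad contains C#, E#, G#; E# is the third, so it is a chord tone.

Chord tone (the third of C# major triad).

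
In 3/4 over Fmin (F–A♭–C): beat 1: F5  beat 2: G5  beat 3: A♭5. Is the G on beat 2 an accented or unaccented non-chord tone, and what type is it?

The harmony at that moment is F minor triad (F, A♭, C); G5 is not a chord tone.
It is approached by step up from F5 and left by step up to A♭5.
Step in, step out in the same direction — a passing tone.
It falls on a weak beat, so it is unaccented.

Unaccented passing tone.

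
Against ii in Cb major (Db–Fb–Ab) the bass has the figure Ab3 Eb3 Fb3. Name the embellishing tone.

Eb3 is an appoggiatura.

The harmony at that moment is Db minor triad (Db, Fb, Ab); Eb3 is not a chord tone.
It is approached by leap down from Ab3 and left by step up to Fb3.
Leap in, step out — an appoggiatura.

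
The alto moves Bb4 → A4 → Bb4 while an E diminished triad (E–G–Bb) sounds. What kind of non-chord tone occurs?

A4 is a neighbor tone.

The harmony at that moment is E diminished triad (E, G, Bb); A4 is not a chord tone.
It is approached by step down from Bb4 and left by step up to Bb4.
Step away and step back to the same note — a neighbor tone (lower neighbor).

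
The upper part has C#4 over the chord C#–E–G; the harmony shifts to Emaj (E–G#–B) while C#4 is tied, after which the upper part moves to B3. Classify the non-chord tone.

The harmony at that moment is E major triad (E, G#, B); C#4 is not a chord tone.
It is held over (the same pitch as the preceding C#4) and left by step down to B3.
Held over from the previous chord and resolving down by step — a suspension.

C#4 is a suspension.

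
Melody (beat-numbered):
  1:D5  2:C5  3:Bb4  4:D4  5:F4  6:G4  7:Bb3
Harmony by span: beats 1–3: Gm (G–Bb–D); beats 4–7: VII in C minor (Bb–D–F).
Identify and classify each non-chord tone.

C5 (beat 2) — passing tone; G4 (beat 6) — escape tone.

The harmony at that moment is G minor triad (G, Bb, D); C5 is not a chord tone.
It is approached by step down from D5 and left by step down to Bb4.
Step in, step out in the same direction — a passing tone.
The harmony at that moment is Bb major triad (Bb, D, F); G4 is not a chord tone.
It is approached by step up from F4 and left by leap down to Bb3.
Step in, leap out — an escape tone.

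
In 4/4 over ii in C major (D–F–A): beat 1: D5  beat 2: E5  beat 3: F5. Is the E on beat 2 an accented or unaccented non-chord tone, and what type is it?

Unaccented passing tone.

The harmony at that moment is D minor triad (D, F, A); E5 is not a chord tone.
It is approached by step up from D5 and left by step up to F5.
Step in, step out in the same direction — a passing tone.
It falls on a weak beat, so it is unaccented.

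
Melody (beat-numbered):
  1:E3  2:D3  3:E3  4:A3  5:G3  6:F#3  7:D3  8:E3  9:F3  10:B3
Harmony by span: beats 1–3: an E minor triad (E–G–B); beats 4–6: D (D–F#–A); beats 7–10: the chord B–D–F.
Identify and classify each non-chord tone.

D3 (beat 2) — neighbor tone; G3 (beat 5) — passing tone; E3 (beat 8) — passing tone.

The harmony at that moment is E minor triad (E, G, B); D3 is not a chord tone.
It is approached by step down from E3 and left by step up to E3.
Step away and step back to the same note — a neighbor tone (lower neighbor).
The harmony at that moment is D major triad (D, F#, A); G3 is not a chord tone.
It is approached by step down from A3 and left by step down to F#3.
Step in, step out in the same direction — a passing tone.
The harmony at that moment is B diminished triad (B, D, F); E3 is not a chord tone.
It is approached by step up from D3 and left by step up to F3.
Step in, step out in the same direction — a passing tone.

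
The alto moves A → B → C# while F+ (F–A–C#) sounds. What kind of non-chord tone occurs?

B is a passing tone.

The harmony at that moment is F augmented triad (F, A, C#); B is not a chord tone.
It is approached by step up from A and left by step up to C#.
Step in, step out in the same direction — a passing tone.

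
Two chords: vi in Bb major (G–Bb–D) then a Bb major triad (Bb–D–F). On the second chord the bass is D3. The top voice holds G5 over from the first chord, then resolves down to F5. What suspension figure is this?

4–3 suspension.

At the second chord the bass is D3. The suspended G5 lies a fourth above the bass; after resolving down by step to F5, the interval above the bass becomes a third.
Suspension figures are named by those two intervals: 4–3.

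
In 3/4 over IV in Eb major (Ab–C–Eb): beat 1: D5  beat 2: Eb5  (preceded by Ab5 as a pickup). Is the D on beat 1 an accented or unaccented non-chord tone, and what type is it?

Accented appoggiatura.

The harmony at that moment is Ab major triad (Ab, C, Eb); D5 is not a chord tone.
It is approached by leap down from Ab5 and left by step up to Eb5.
Leap in, step out — an appoggiatura.
It falls on the downbeat, so it is accented.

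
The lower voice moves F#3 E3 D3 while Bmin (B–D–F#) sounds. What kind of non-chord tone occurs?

E3 is a passing tone.

The harmony at that moment is B minor triad (B, D, F#); E3 is not a chord tone.
It is approached by step down from F#3 and left by step down to D3.
Step in, step out in the same direction — a passing tone.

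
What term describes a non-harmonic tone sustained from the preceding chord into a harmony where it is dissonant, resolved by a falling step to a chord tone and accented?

Approach: by preparation — the pitch is first a chord tone, then held (tied or repeated) while the harmony changes under it. Departure: down by step. Metric position: strong.
A prepared dissonance that resolves downward by step — a suspension. (The same figure resolving upward would be a retardation.)

Suspension.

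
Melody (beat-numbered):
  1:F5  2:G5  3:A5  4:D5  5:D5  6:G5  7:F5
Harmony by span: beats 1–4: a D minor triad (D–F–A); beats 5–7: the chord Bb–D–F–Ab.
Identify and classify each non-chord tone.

The harmony at that moment is D minor triad (D, F, A); G5 is not a chord tone.
It is approached by step up from F5 and left by step up to A5.
Step in, step out in the same direction — a passing tone.
The harmony at that moment is Bb dominant seventh chord (Bb, D, F, Ab); G5 is not a chord tone.
It is approached by leap up from D5 and left by step down to F5.
Leap in, step out — an appoggiatura.

G5 (beat 2) — passing tone; G5 (beat 6) — appoggiatura.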